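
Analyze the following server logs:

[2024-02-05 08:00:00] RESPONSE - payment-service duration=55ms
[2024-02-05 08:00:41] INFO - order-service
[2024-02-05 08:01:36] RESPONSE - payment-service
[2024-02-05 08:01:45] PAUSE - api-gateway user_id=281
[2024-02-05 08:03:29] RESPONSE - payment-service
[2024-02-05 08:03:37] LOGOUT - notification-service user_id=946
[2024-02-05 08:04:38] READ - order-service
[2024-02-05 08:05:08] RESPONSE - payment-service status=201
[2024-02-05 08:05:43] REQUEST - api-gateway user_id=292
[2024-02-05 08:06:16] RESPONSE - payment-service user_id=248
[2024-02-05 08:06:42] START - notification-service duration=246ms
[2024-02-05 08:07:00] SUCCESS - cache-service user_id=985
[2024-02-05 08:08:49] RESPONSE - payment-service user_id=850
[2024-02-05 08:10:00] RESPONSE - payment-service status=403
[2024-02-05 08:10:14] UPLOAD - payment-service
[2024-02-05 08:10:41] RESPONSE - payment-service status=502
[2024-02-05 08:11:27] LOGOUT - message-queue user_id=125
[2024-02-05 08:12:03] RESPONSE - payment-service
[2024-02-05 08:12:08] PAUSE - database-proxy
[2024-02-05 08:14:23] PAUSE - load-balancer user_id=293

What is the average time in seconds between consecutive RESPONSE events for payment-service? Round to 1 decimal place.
90.4

To calculate average interval:

1. Find all RESPONSE events for payment-service in order
2. Calculate time gaps between consecutive events
3. Compute mean of gaps: 723 / 8 = 90.4 seconds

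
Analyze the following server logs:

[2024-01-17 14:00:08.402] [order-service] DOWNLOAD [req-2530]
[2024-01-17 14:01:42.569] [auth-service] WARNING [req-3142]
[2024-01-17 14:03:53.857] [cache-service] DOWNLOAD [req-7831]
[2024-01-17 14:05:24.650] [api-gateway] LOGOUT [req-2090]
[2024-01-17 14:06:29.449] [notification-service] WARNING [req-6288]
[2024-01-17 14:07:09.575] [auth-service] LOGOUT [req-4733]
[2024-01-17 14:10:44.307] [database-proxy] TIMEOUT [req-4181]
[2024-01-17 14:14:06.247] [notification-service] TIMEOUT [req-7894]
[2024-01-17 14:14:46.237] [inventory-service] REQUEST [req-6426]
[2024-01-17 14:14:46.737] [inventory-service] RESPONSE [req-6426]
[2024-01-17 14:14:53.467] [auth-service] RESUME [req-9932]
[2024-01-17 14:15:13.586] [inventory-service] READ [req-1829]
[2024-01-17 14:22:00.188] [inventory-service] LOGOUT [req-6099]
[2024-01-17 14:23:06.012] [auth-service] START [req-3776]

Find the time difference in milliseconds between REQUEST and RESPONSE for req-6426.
500

To calculate latency:

1. Find REQUEST with id req-6426: 2024-01-17 14:14:46.237
2. Find RESPONSE with id req-6426: 2024-01-17 14:14:46.737
3. Latency: 2024-01-17 14:14:46.737 - 2024-01-17 14:14:46.237 = 500ms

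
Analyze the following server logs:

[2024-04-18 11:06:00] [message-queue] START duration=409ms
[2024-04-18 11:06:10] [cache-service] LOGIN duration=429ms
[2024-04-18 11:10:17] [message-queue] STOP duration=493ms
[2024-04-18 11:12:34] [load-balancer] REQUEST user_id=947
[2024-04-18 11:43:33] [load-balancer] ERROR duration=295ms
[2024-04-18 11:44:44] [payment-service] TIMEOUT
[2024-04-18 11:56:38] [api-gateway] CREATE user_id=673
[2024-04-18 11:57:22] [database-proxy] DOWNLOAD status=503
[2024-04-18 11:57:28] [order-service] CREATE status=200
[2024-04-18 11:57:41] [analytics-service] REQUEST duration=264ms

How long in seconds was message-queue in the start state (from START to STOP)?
257

To calculate state duration:

1. Find START event for message-queue: 2024-04-18 11:06:00
2. Find STOP event for message-queue: 2024-04-18 11:10:17
3. Calculate duration: 2024-04-18 11:10:17 - 2024-04-18 11:06:00 = 257 seconds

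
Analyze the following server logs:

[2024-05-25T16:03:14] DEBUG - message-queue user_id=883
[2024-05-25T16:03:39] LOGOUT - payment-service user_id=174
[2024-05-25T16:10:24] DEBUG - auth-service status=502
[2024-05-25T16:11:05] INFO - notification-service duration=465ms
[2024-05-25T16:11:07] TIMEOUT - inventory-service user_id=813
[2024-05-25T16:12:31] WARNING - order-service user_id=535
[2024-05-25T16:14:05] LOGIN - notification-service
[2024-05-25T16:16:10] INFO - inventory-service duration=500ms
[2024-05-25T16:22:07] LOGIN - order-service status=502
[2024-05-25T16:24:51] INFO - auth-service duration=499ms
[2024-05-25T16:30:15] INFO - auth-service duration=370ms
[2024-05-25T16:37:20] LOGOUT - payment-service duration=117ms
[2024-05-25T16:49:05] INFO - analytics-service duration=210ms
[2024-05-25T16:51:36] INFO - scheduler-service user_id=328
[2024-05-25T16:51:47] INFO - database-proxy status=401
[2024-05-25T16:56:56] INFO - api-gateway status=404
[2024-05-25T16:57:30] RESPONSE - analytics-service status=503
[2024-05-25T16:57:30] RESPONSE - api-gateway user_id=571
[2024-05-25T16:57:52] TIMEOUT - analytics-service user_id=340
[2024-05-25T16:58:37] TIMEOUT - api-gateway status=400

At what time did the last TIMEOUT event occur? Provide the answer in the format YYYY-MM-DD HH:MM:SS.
2024-05-25 16:58:37

To find the last event:

1. Filter for all TIMEOUT events
2. Sort by timestamp
3. Select the last one
4. Timestamp: 2024-05-25 16:58:37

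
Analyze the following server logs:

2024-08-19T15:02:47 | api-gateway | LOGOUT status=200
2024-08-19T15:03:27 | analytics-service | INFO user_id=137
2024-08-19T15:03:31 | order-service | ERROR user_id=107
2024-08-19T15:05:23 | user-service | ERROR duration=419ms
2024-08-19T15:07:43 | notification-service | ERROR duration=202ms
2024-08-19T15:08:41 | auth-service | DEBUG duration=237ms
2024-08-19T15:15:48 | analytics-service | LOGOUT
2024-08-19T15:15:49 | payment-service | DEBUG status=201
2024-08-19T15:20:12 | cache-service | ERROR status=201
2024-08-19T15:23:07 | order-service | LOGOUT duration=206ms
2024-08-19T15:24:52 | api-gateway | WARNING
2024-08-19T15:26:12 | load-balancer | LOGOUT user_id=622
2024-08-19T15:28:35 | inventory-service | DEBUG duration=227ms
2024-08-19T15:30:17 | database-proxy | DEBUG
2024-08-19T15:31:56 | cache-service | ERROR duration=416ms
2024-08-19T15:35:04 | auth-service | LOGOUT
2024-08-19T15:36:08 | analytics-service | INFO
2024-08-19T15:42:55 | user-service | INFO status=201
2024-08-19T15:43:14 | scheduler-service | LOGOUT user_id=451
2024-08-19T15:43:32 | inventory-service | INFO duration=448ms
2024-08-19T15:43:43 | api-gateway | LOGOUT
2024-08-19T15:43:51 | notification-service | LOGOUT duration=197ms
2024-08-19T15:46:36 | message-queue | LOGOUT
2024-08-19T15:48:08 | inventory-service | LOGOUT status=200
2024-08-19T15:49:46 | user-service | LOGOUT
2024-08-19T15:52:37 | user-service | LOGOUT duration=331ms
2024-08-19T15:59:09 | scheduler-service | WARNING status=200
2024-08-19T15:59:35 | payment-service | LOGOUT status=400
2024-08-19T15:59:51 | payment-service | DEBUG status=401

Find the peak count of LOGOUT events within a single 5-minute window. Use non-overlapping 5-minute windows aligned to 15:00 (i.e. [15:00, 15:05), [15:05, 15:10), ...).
3

To find the burst window:

1. Divide the log period into non-overlapping 5-minute windows starting at 15:00
2. Count LOGOUT events in each window
3. Find the window with maximum count
4. Maximum events in a window: 3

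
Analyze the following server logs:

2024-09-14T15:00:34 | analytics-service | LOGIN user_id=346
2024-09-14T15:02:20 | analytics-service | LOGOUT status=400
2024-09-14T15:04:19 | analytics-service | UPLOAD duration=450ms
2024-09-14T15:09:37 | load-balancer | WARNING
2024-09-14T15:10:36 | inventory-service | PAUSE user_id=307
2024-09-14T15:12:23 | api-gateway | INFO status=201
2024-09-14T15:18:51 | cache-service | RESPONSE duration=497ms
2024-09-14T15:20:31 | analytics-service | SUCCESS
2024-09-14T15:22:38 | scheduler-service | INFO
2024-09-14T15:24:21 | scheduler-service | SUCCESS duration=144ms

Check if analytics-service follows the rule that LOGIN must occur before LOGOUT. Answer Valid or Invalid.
Valid

To validate ordering:

1. Required order: LOGIN → LOGOUT
2. Rule: LOGIN must occur before LOGOUT
3. Check actual order of events for analytics-service
4. Result: Valid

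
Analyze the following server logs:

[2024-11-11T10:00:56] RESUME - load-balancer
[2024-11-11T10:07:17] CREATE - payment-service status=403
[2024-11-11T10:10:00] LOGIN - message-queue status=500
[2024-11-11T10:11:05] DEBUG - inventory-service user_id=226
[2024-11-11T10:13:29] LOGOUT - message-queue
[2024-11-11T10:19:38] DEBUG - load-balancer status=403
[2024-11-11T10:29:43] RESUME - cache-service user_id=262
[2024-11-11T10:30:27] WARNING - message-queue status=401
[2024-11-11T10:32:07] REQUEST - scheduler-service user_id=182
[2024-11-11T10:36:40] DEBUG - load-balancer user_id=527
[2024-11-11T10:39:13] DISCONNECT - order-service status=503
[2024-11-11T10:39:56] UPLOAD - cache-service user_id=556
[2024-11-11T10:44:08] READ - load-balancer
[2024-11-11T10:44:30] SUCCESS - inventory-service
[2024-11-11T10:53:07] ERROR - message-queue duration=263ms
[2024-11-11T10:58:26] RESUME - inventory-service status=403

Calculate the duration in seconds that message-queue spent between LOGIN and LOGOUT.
209

To calculate state duration:

1. Find LOGIN event for message-queue: 2024-11-11T10:10:00
2. Find LOGOUT event for message-queue: 2024-11-11T10:13:29
3. Calculate duration: 2024-11-11T10:13:29 - 2024-11-11T10:10:00 = 209 seconds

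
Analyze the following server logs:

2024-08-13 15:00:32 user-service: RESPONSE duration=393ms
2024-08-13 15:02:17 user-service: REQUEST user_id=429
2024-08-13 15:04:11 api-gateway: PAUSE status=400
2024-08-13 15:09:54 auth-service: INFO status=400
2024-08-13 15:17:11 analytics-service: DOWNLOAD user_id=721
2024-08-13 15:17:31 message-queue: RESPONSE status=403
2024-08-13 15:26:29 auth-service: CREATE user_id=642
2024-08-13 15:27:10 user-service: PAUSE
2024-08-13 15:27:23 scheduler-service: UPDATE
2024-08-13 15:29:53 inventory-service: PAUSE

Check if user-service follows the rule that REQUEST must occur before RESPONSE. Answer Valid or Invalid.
Invalid

To validate ordering:

1. Required order: REQUEST → RESPONSE
2. Rule: REQUEST must occur before RESPONSE
3. Check actual order of events for user-service
4. Result: Invalid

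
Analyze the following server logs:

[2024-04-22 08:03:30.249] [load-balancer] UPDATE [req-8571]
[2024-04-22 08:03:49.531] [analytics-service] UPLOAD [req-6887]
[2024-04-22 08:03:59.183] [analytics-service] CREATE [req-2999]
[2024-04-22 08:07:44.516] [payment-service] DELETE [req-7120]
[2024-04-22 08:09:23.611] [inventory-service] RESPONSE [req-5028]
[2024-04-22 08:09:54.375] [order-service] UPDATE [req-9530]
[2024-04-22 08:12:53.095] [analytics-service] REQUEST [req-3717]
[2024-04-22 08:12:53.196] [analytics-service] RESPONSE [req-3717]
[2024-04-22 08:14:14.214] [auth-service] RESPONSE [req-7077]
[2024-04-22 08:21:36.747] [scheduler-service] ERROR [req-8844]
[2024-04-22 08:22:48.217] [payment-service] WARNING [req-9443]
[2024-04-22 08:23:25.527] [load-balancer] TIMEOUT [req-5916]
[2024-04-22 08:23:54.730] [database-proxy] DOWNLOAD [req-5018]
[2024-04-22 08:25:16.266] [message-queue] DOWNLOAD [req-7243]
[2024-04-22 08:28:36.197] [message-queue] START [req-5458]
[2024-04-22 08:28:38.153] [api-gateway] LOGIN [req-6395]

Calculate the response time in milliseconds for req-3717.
101

To calculate latency:

1. Find REQUEST with id req-3717: 2024-04-22 08:12:53.095
2. Find RESPONSE with id req-3717: 2024-04-22 08:12:53.196
3. Latency: 2024-04-22 08:12:53.196 - 2024-04-22 08:12:53.095 = 101ms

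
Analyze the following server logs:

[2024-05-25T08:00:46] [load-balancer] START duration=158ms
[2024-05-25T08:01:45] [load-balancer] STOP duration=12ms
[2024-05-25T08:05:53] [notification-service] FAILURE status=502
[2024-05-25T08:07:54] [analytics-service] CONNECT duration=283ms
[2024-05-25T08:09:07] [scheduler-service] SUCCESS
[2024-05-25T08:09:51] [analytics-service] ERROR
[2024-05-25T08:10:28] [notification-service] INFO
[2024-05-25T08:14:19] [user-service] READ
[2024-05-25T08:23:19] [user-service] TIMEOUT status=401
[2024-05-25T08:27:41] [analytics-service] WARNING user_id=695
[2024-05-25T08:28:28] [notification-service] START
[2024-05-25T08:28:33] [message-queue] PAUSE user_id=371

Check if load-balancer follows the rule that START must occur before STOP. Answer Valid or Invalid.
Valid

To validate ordering:

1. Required order: START → STOP
2. Rule: START must occur before STOP
3. Check actual order of events for load-balancer
4. Result: Valid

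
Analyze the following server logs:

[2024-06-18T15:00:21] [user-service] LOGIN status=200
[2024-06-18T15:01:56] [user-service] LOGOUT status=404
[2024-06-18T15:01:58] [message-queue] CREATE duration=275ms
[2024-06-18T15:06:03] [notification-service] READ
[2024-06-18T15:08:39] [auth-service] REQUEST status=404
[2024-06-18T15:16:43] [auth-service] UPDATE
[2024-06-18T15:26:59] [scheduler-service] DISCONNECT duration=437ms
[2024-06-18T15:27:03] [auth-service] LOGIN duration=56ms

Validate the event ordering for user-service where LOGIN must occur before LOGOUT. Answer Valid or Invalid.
Valid

To validate ordering:

1. Required order: LOGIN → LOGOUT
2. Rule: LOGIN must occur before LOGOUT
3. Check actual order of events for user-service
4. Result: Valid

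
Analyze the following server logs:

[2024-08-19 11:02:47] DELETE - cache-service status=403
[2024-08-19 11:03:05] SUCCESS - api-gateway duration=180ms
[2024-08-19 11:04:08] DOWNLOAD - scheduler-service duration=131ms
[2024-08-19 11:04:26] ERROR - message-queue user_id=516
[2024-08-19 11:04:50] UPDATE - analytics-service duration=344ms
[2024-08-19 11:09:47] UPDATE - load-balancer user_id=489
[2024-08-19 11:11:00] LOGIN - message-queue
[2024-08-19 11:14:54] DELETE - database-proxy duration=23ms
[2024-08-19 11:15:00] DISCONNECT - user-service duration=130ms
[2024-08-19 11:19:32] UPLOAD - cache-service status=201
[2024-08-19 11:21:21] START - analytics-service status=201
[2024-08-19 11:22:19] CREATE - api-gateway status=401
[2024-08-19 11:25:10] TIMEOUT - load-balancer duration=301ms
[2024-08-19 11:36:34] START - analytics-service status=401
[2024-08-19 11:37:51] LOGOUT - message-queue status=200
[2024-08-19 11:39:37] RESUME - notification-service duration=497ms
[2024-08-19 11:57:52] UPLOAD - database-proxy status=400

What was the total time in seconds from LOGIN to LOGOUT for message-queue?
1611

To calculate state duration:

1. Find LOGIN event for message-queue: 2024-08-19 11:11:00
2. Find LOGOUT event for message-queue: 2024-08-19 11:37:51
3. Calculate duration: 2024-08-19 11:37:51 - 2024-08-19 11:11:00 = 1611 seconds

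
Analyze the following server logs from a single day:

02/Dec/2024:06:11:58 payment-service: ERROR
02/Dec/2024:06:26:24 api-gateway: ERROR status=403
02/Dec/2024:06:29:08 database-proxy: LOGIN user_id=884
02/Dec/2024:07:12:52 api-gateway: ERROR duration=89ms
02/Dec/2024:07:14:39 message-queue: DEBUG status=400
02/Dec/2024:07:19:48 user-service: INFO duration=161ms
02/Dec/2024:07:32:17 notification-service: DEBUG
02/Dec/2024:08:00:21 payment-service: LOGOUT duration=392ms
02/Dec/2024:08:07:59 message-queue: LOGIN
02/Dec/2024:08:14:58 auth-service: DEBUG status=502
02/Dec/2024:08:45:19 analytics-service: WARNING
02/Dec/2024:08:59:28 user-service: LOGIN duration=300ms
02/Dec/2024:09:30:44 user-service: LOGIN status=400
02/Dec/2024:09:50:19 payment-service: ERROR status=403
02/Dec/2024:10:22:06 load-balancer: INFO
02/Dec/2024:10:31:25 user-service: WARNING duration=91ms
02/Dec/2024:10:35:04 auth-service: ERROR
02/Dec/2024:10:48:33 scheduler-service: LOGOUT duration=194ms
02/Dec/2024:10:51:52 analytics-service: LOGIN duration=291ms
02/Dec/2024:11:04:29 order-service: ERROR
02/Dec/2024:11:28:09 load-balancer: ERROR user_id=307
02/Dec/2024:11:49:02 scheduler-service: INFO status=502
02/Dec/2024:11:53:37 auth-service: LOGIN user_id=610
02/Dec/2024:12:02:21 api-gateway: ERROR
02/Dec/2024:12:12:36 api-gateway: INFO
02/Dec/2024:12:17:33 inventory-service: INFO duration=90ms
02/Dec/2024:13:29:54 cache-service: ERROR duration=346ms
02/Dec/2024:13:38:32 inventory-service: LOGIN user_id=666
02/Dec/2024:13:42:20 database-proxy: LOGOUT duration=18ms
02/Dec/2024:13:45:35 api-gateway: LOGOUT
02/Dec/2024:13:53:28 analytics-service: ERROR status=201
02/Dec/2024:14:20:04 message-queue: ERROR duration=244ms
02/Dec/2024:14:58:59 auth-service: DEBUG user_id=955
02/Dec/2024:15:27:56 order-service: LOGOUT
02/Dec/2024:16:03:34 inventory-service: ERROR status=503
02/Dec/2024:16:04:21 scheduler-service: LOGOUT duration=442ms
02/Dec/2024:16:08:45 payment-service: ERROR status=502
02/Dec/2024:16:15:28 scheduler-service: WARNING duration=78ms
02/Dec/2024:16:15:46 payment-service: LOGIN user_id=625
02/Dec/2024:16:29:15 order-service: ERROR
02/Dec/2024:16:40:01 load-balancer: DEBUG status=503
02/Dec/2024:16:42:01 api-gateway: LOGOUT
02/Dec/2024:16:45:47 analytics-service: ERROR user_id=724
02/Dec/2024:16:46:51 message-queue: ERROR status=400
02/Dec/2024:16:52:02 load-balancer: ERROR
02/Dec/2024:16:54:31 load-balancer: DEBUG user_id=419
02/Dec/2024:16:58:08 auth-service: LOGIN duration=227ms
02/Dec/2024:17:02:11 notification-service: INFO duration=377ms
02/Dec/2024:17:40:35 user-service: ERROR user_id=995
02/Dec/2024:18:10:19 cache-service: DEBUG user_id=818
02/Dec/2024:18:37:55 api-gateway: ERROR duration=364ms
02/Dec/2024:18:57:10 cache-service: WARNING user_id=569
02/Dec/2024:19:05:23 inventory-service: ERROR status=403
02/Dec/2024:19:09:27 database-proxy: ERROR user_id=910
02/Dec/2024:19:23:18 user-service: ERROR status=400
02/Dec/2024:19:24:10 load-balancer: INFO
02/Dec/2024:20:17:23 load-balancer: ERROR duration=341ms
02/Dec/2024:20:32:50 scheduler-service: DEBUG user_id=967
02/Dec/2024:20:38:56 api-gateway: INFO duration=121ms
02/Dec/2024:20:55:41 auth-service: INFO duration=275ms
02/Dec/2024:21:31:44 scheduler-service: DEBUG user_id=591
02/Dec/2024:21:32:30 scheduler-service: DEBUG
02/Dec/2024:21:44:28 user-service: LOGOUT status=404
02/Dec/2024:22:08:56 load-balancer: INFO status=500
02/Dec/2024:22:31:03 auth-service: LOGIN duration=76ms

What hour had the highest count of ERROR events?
16

To find the peak hour:

1. Group all ERROR events by hour
2. Count events in each hour
3. Find hour with maximum count
4. Peak hour: 16 (with 6 events)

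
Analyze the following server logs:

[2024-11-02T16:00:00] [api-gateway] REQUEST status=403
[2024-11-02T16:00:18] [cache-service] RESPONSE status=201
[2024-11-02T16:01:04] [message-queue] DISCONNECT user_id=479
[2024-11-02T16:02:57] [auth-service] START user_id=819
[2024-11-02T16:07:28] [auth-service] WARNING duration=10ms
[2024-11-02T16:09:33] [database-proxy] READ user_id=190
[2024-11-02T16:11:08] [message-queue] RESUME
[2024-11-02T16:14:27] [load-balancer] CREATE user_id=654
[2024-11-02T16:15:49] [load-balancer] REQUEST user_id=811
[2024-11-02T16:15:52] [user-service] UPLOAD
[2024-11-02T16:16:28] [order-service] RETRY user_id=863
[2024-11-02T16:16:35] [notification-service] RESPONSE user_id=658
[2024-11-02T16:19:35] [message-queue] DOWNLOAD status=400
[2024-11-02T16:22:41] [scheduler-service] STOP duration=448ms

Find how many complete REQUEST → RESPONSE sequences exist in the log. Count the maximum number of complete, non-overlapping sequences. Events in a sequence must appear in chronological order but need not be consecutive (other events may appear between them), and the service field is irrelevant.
2

To count sequences:

1. Look for pattern: REQUEST → RESPONSE
2. Greedily scan the log in chronological order, matching each sequence element in turn (ignoring service)
3. Each time the full pattern completes, increment the count and restart matching from the next event
4. Complete non-overlapping sequences found: 2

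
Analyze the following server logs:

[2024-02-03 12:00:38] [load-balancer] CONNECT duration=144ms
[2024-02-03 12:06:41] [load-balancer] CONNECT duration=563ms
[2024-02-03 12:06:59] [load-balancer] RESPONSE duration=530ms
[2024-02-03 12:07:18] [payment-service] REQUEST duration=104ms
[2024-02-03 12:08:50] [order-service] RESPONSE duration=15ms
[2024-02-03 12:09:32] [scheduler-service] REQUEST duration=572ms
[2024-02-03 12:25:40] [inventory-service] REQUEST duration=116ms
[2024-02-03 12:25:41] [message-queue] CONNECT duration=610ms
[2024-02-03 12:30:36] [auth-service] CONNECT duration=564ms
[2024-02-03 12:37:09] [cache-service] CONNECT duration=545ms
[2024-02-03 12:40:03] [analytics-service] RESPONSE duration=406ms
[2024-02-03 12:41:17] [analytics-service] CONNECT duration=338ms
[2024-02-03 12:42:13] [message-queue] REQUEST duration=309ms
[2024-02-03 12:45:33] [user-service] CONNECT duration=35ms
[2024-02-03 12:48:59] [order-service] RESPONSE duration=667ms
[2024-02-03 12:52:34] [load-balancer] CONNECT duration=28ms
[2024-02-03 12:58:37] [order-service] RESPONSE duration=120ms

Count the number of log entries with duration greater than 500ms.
7

To count timeouts:

1. Threshold: 500ms
2. Extract duration from each log entry
3. Count entries where duration > 500
4. Timeout count: 7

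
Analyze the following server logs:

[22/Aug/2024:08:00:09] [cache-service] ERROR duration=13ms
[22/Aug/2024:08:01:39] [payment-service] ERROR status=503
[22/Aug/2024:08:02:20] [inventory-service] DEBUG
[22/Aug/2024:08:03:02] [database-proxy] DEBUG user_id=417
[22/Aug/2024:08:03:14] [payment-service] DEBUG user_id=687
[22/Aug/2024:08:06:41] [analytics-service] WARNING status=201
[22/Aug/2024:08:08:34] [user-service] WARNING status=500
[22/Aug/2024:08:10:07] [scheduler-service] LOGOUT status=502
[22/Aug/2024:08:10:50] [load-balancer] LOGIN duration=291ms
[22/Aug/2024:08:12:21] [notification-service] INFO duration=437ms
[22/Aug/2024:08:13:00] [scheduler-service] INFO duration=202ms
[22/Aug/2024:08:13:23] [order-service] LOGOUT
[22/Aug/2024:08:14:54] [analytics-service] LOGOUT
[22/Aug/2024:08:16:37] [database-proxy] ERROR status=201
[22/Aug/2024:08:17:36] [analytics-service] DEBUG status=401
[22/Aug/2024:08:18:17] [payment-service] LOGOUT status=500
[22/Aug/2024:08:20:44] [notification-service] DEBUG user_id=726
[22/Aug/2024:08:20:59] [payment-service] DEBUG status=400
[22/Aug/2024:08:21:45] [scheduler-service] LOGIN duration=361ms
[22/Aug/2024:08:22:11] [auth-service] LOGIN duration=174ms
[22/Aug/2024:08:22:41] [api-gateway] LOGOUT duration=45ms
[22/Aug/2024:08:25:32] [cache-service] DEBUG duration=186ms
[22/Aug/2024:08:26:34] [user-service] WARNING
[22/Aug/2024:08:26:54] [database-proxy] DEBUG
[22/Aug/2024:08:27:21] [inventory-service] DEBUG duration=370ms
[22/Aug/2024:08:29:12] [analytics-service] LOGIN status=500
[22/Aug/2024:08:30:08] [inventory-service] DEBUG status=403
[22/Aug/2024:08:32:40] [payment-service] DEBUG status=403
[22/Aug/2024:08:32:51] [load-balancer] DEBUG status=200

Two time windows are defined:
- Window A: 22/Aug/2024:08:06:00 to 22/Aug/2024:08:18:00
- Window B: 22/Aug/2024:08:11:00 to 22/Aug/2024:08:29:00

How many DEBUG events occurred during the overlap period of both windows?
1

To find overlap events:

1. Window A: 22/Aug/2024:08:06:00 to 22/Aug/2024:08:18:00
2. Window B: 22/Aug/2024:08:11:00 to 22/Aug/2024:08:29:00
3. Overlap period: 22/Aug/2024:08:11:00 to 22/Aug/2024:08:18:00
4. Count DEBUG events in overlap: 1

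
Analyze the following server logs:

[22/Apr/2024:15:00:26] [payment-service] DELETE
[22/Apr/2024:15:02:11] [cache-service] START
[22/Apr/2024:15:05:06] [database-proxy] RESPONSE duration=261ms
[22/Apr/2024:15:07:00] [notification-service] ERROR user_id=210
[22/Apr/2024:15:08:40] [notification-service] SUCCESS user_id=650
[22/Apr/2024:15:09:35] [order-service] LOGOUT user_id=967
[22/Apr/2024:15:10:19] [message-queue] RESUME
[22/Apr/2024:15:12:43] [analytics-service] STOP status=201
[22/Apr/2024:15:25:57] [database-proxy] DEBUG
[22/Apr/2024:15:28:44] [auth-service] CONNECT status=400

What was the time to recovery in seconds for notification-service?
100

To calculate recovery time:

1. Find ERROR event for notification-service: 22/Apr/2024:15:07:00
2. Find next SUCCESS event for notification-service: 22/Apr/2024:15:08:40
3. Recovery time: 22/Apr/2024:15:08:40 - 22/Apr/2024:15:07:00 = 100 seconds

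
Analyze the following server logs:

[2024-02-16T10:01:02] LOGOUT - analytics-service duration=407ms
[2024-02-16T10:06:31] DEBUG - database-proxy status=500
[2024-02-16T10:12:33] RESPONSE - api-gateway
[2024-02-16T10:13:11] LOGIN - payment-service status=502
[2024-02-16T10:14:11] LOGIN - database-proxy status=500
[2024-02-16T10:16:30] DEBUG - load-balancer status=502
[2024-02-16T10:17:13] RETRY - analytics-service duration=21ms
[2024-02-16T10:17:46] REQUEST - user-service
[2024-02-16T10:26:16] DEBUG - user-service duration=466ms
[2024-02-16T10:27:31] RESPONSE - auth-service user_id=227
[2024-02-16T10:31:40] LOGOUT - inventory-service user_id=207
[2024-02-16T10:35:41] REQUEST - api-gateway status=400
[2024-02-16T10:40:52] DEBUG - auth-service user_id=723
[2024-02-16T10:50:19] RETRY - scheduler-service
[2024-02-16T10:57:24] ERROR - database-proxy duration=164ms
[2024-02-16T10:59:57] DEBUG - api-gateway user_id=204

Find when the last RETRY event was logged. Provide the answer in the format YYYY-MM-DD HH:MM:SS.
2024-02-16 10:50:19

To find the last event:

1. Filter for all RETRY events
2. Sort by timestamp
3. Select the last one
4. Timestamp: 2024-02-16 10:50:19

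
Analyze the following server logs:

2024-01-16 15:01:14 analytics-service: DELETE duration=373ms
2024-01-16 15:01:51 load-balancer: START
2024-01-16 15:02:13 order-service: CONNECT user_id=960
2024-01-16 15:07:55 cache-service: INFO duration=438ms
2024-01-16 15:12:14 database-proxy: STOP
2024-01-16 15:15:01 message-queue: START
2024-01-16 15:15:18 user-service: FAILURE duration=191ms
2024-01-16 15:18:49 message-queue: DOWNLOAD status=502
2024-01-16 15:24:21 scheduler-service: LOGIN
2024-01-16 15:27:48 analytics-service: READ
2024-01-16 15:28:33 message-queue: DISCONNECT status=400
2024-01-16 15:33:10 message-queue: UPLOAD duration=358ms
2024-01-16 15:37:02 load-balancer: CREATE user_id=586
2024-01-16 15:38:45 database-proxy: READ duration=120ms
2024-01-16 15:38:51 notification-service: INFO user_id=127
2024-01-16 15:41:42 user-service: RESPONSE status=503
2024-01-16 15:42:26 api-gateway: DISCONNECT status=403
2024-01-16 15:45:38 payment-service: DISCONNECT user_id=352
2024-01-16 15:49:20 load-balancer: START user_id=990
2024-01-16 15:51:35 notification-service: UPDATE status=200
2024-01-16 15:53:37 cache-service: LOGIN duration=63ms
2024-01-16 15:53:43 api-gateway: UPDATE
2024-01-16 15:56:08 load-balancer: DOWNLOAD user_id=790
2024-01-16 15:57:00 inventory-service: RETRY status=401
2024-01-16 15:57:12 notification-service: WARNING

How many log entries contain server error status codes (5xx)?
2

To find matching entries:

1. Pattern to match: server error status codes (5xx)
2. Scan each log entry for the pattern
3. Count matches: 2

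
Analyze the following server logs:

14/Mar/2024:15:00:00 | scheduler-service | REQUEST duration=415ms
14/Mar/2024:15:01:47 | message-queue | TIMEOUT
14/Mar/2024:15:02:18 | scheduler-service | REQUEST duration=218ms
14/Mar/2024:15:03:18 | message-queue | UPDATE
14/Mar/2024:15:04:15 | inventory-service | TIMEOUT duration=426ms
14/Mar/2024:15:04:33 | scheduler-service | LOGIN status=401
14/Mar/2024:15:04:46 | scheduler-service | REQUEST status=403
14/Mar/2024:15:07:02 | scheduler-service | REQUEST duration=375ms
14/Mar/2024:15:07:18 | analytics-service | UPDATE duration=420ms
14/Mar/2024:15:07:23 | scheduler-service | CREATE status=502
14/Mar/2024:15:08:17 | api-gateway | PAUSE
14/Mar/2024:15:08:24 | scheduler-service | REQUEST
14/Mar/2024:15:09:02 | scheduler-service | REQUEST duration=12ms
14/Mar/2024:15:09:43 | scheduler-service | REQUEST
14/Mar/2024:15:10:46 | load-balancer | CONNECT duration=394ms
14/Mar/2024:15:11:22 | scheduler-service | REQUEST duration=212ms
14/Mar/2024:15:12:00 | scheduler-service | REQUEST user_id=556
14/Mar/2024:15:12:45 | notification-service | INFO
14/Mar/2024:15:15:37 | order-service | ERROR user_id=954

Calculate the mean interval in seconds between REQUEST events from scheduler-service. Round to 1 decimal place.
90.0

To calculate average interval:

1. Find all REQUEST events for scheduler-service in order
2. Calculate time gaps between consecutive events
3. Compute mean of gaps: 720 / 8 = 90.0 seconds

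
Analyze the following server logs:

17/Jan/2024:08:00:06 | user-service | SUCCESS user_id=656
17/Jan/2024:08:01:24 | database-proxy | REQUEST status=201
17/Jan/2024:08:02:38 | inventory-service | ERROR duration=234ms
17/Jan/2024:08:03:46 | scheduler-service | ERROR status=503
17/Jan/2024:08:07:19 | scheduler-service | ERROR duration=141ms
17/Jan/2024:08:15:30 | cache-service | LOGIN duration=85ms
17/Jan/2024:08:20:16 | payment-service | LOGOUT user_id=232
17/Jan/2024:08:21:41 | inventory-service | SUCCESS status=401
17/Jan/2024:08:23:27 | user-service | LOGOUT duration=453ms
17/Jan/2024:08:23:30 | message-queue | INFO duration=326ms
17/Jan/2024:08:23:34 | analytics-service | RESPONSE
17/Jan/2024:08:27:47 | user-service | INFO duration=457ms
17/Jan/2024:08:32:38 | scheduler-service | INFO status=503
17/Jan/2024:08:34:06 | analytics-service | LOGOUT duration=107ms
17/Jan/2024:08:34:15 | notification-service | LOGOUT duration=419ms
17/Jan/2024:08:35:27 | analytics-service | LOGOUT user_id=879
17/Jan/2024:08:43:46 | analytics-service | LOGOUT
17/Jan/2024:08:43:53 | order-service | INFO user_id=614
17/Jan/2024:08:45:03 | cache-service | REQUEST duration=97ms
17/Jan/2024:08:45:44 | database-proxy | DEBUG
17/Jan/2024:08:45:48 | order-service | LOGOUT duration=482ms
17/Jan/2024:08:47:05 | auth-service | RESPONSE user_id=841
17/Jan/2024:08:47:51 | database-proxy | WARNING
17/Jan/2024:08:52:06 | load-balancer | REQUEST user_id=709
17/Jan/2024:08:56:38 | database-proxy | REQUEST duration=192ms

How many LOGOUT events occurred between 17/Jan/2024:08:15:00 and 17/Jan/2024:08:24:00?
2

To count events in the time window:

1. Window boundaries: 17/Jan/2024:08:15:00 to 17/Jan/2024:08:24:00
2. Filter for LOGOUT events within this window
3. Count matching events: 2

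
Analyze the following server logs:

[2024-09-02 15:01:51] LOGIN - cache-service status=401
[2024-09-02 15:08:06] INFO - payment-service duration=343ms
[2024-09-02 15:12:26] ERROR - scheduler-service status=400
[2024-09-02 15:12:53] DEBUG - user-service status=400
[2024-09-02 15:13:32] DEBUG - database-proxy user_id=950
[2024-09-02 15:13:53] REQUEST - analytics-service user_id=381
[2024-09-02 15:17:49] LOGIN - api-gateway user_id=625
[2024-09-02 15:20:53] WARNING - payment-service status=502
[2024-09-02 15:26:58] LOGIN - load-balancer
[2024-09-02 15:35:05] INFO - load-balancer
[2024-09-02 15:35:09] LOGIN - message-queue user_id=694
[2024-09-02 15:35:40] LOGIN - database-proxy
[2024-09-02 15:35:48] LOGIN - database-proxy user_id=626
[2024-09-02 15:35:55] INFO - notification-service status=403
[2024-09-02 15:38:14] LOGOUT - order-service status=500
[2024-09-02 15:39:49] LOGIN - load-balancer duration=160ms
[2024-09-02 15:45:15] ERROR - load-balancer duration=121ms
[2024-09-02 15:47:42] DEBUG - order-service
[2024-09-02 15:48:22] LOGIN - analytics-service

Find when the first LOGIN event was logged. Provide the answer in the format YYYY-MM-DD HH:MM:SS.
2024-09-02 15:01:51

To find the first event:

1. Filter for all LOGIN events
2. Sort by timestamp
3. Select the first one
4. Timestamp: 2024-09-02 15:01:51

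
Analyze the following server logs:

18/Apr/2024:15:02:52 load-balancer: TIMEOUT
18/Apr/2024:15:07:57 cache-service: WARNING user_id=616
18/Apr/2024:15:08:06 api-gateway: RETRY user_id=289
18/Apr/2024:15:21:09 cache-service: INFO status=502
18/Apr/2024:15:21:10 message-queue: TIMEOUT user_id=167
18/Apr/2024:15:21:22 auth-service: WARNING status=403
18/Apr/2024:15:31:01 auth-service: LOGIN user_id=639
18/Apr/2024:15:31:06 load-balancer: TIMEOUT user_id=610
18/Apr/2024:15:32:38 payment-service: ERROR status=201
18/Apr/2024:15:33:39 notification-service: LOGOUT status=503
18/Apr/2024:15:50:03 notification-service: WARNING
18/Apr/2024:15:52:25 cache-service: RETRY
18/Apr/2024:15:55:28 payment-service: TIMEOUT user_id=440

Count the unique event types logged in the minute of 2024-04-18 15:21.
3

To count unique event types:

1. Filter events in the minute starting at 2024-04-18 15:21
2. Extract event types from matching entries
3. Count unique types: 3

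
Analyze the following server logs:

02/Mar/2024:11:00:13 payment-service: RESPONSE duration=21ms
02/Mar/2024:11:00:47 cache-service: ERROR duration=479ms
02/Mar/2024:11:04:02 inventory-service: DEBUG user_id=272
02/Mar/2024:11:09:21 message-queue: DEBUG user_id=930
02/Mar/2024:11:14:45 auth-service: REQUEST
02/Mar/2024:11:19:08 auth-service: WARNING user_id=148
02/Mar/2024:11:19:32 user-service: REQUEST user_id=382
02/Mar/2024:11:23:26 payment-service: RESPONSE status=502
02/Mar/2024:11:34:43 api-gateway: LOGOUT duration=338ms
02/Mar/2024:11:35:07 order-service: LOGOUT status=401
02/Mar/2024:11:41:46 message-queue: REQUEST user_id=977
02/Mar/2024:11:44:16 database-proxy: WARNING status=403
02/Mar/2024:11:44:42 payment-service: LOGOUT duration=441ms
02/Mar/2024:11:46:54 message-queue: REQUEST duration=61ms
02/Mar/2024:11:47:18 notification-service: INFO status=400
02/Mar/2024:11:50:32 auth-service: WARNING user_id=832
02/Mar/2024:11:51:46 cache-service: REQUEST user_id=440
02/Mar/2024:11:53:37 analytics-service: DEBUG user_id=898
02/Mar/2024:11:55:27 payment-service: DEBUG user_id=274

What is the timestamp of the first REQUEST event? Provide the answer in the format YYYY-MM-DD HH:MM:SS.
2024-03-02 11:14:45

To find the first event:

1. Filter for all REQUEST events
2. Sort by timestamp
3. Select the first one
4. Timestamp: 2024-03-02 11:14:45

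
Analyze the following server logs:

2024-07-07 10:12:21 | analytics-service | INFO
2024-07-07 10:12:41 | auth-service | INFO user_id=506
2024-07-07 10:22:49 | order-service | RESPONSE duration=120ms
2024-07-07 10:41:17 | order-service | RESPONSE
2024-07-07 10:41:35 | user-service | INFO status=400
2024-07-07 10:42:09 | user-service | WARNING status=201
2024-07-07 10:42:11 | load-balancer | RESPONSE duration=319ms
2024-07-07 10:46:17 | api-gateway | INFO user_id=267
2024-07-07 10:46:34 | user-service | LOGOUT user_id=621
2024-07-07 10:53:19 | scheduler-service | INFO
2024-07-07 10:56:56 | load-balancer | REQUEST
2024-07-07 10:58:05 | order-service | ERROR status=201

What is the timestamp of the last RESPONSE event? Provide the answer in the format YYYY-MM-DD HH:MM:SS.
2024-07-07 10:42:11

To find the last event:

1. Filter for all RESPONSE events
2. Sort by timestamp
3. Select the last one
4. Timestamp: 2024-07-07 10:42:11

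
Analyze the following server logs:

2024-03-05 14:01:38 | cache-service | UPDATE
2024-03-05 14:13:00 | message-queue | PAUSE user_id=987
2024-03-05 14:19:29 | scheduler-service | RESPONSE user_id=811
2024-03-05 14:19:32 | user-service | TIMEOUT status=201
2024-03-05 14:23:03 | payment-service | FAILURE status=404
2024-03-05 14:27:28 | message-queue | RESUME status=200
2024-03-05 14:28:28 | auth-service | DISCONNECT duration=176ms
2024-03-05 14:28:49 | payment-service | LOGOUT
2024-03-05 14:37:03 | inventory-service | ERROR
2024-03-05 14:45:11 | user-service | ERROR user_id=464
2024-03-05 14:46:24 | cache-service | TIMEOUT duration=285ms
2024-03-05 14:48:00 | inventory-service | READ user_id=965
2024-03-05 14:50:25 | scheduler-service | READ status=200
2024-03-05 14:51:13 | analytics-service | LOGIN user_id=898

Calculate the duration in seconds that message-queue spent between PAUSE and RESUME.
868

To calculate state duration:

1. Find PAUSE event for message-queue: 2024-03-05 14:13:00
2. Find RESUME event for message-queue: 2024-03-05 14:27:28
3. Calculate duration: 2024-03-05 14:27:28 - 2024-03-05 14:13:00 = 868 seconds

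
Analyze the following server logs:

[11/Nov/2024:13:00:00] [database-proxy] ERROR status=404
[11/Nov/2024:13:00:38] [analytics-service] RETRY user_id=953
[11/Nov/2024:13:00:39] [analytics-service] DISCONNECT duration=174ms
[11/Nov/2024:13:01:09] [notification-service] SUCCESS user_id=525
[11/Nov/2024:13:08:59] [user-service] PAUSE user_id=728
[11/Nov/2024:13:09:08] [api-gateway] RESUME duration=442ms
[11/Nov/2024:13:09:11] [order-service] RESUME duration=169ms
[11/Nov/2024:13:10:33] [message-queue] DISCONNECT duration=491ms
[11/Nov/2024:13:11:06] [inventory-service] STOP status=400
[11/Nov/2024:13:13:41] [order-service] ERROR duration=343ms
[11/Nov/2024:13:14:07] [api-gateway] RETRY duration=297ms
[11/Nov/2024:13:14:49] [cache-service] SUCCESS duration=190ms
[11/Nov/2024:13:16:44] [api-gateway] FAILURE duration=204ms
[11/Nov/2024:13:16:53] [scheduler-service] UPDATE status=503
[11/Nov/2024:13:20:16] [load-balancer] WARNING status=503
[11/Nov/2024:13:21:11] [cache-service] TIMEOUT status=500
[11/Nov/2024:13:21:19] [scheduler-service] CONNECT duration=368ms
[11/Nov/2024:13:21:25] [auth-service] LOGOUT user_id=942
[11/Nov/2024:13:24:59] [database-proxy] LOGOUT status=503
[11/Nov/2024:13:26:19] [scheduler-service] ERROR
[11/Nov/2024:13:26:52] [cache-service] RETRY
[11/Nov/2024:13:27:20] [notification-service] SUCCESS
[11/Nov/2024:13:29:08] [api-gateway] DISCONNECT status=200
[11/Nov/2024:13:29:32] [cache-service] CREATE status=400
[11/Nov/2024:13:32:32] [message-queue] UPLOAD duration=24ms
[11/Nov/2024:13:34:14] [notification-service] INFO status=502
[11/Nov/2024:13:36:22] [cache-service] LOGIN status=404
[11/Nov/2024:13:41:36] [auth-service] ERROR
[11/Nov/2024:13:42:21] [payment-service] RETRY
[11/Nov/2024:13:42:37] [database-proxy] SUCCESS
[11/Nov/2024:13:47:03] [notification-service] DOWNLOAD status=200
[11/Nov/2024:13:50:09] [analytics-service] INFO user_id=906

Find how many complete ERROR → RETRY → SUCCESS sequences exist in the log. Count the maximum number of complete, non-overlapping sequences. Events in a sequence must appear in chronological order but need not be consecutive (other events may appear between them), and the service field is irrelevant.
4

To count sequences:

1. Look for pattern: ERROR → RETRY → SUCCESS
2. Greedily scan the log in chronological order, matching each sequence element in turn (ignoring service)
3. Each time the full pattern completes, increment the count and restart matching from the next event
4. Complete non-overlapping sequences found: 4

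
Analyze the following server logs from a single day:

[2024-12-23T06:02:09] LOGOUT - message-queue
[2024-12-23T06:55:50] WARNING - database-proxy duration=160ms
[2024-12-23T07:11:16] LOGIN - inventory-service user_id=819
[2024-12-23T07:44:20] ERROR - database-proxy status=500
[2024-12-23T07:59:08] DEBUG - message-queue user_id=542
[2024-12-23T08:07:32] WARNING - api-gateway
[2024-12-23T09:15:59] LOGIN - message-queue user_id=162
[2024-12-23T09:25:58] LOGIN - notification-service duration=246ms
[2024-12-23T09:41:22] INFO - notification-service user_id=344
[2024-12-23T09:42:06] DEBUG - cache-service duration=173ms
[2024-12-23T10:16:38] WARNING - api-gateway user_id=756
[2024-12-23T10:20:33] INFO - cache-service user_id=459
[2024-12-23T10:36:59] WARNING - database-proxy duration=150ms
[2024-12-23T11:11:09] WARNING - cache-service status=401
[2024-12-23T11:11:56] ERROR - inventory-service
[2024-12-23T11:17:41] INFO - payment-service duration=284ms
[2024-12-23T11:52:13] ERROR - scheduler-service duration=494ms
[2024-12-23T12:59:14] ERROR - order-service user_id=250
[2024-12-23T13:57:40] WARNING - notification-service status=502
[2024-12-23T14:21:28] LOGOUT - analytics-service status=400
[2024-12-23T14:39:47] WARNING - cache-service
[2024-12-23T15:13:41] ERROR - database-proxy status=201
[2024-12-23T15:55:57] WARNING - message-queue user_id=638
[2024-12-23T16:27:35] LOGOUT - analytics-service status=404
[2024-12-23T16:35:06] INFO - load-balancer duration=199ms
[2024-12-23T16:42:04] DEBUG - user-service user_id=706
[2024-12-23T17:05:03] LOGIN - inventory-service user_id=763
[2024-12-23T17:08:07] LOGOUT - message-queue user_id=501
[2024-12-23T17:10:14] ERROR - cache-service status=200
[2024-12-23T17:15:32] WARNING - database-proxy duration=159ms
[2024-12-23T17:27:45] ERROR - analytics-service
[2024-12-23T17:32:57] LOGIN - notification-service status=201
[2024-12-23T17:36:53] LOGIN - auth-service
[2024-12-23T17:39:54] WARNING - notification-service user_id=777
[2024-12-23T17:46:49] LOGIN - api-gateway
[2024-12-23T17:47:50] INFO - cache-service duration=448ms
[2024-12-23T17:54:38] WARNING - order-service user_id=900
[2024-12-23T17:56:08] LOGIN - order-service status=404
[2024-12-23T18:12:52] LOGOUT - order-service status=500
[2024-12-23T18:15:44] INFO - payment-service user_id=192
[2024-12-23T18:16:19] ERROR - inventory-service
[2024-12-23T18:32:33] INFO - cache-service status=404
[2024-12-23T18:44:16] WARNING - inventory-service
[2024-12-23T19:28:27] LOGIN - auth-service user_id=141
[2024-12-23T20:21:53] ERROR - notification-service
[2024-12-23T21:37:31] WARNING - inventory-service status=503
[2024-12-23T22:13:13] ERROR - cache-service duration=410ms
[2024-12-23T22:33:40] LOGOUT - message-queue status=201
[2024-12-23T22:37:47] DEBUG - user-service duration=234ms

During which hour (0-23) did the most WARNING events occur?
17

To find the peak hour:

1. Group all WARNING events by hour
2. Count events in each hour
3. Find hour with maximum count
4. Peak hour: 17 (with 3 events)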